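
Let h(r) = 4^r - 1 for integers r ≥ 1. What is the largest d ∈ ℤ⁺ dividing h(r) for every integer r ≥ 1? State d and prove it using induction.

Computing the first values: h(1) = 3 and h(2) = 15; gcd(3, 15) = 3, so d ≤ 3.
We prove 3 | 4^r - 1 for all r ≥ 1 by induction on r.
When r = 1: h(1) = 3 = 3·(1), so 3 | h(1).
Suppose the result is true for r = k, i.e. 3 | h(k). Then
4^{k+1} − 1^{k+1} = 4·4^k − 1·1^k = 4·(4^k − 1^k) + (3)·1^k. The first term is divisible by 3 by the inductive hypothesis, and the second term (3)·1^k is divisible by 3 since 3 | 3. Hence 3 | h(k+1).
By induction, the statement is established for all r ≥ 1.
Therefore the largest such d is 3.

d = 3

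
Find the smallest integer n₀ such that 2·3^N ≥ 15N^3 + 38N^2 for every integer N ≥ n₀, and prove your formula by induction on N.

n₀ = 8

At N = 7: 4374 < 7007, so the inequality fails and n₀ ≥ 8. We prove 2·3^N ≥ 15N^3 + 38N^2 for all N ≥ 8.
Base step (N = 8): 2·3^N = 13122 and 15N^3 + 38N^2 = 10112, so 13122 ≥ 10112.
Suppose the result is true for N = m, so 2·3^m ≥ 15m^3 + 38m^2.
Then 2·3^(m + 1) = 3·(2·3^m) ≥ 3·(15m^3 + 38m^2).
Also, for m ≥ 8 we have 3·(15m^3 + 38m^2) ≥ 15(m+1)^3 + 38(m+1)^2, since 3·(15m^3 + 38m^2) − (15(m+1)^3 + 38(m+1)^2) = 30m^3 + 31m^2 - 121m - 53, which is nonnegative for all m ≥ 8.
Combining, 2·3^(m + 1) ≥ 15(m+1)^3 + 38(m+1)^2.
This completes the induction.
Hence the smallest such n₀ is 8.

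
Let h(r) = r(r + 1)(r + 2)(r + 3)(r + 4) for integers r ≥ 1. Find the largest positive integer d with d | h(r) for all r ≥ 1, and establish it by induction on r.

Computing the first values: h(1) = 120 and h(2) = 720; gcd(120, 720) = 120, so d ≤ 120.
We prove 120 | r(r + 1)(r + 2)(r + 3)(r + 4) for all r ≥ 1 by induction on r.
For the base case r = 1: h(1) = 120 = 120·(1), so 120 | h(1).
For the inductive step, assume it holds for an arbitrary j ≥ 1, i.e. 120 | h(j). Then
h(j+1) − h(j) = (j+1)·(j+2)·(j+3)·(j+4)·(j+5) − j·(j+1)·(j+2)·(j+3)·(j+4) = (j+1)·(j+2)·(j+3)·(j+4)·[(j+5) − j] = 5·(j+1)·(j+2)·(j+3)·(j+4). The product of 4 consecutive integers is divisible by (4)! = 24, so h(j+1) − h(j) is divisible by 5·24 = 120. By the inductive hypothesis 120 | h(j), hence 120 | h(j+1).
Hence, by induction on r, the claim holds for every r ≥ 1.
Therefore the largest such d is 120.

d = 120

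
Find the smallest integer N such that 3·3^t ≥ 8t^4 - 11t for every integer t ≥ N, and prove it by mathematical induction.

At t = 8: 19683 < 32680, so the inequality fails and N ≥ 9. We prove 3·3^t ≥ 8t^4 - 11t for all t ≥ 9.
Base step (t = 9): 3·3^t = 59049 and 8t^4 - 11t = 52389, so 59049 ≥ 52389.
Inductive step: assume the claim holds for t = r, so 3·3^r ≥ 8r^4 - 11r.
Then 3·3^(r + 1) = 3·(3·3^r) ≥ 3·(8r^4 - 11r).
Also, for r ≥ 9 we have 3·(8r^4 - 11r) ≥ 8(r+1)^4 - 11(r+1), since 3·(8r^4 - 11r) − (8(r+1)^4 - 11(r+1)) = 16r^4 - 32r^3 - 48r^2 - 54r + 3, which is nonnegative for all r ≥ 9.
Combining, 3·3^(r + 1) ≥ 8(r+1)^4 - 11(r+1).
By the principle of mathematical induction, the result holds for all t ≥ 9.
Hence the smallest such N is 9.

N = 9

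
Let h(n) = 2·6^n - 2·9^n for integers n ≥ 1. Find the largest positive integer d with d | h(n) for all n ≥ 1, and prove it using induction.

d = 6

Computing the first values: h(1) = -6 and h(2) = -90; gcd(-6, -90) = 6, so d ≤ 6.
We prove 6 | 2·6^n - 2·9^n for all n ≥ 1 by induction on n.
For the base case n = 1: h(1) = -6 = 6·(-1), so 6 | h(1).
Inductive step: assume the claim holds for n = j, i.e. 6 | h(j). Then
h(j+1) − 9·h(j) = (2·6^(j+1) - 2·9^(j+1)) − 9·(2·6^j - 2·9^j) = (2)·6^j·(6 − 9) = (-6)·6^j. Since 6 | h(j) by the inductive hypothesis, 6 | 9·h(j); and 6 | -6 since -6 = 6·-1. Therefore 6 | h(j+1).
By induction, the statement is established for all n ≥ 1.
Therefore the largest such d is 6.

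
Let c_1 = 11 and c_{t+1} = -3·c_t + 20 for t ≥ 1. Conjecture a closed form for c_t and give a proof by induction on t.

c_t = -2(-3)^t + 5

Computing the first terms: c_1 = 11, c_2 = -13, c_3 = 59. This suggests c_t = -2(-3)^t + 5.
When t = 1: the formula gives 11 = 11 = c_1.
Suppose the result is true for t = i, so c_i = -2(-3)^i + 5.
Then c_{i+1} = -3·c_i + 20 = -3·(-2(-3)^i + 5) + 20 = -2(-3)^(i + 1) + 5,
which is the claimed formula at t = i+1.
This completes the induction.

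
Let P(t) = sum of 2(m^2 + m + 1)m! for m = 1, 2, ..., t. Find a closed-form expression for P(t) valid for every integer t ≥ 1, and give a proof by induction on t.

P(t) = (2t + 2)(t + 1)! - 2

We claim P(t) = (2t + 2)(t + 1)! - 2 for all t ≥ 1.
For the base case t = 1: P(1) = 6, and the closed form gives 6. They agree.
Suppose the result is true for t = m, so P(m) = (2m + 2)(m + 1)! - 2.
Then P(m+1) = P(m) + (2(m^2 + 3m + 3)(m + 1)!) = ((2m + 2)(m + 1)! - 2) + (2(m^2 + 3m + 3)(m + 1)!).
Simplifying, P(m+1) = (2(m+1) + 2)((m+1) + 1)! - 2,
which is the closed form with t = m+1.
By the principle of mathematical induction, the result holds for all t ≥ 1.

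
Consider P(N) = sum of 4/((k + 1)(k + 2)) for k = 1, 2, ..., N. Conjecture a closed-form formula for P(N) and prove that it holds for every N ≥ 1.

P(N) = 2N/(N + 2)

We claim P(N) = 2N/(N + 2) for all N ≥ 1.
Base step (N = 1): P(1) = 2/3, and the closed form gives 2/3. They agree.
Suppose the result is true for N = k, so P(k) = 2k/(k + 2).
Then P(k+1) = P(k) + (4/((k + 2)(k + 3))) = (2k/(k + 2)) + (4/((k + 2)(k + 3))).
Simplifying, P(k+1) = 2(k + 1)/(k + 3) = 2(k+1)/((k+1) + 2),
which is the closed form with N = k+1.
This completes the induction.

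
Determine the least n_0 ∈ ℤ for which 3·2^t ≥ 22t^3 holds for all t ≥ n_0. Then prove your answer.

At t = 14: 49152 < 60368, so the inequality fails and n_0 ≥ 15. We prove 3·2^t ≥ 22t^3 for all t ≥ 15.
Base case (t = 15): 3·2^t = 98304 and 22t^3 = 74250, so 98304 ≥ 74250.
Inductive step: assume the claim holds for t = k, so 3·2^k ≥ 22k^3.
Then 3·2^(k + 1) = 2·(3·2^k) ≥ 2·(22k^3).
Also, for k ≥ 15 we have 2·(22k^3) ≥ 22(k+1)^3, since 2 ≥ (1 + 1/k)^3 for all k ≥ 15.
Combining, 3·2^(k + 1) ≥ 22(k+1)^3.
By the principle of mathematical induction, the result holds for all t ≥ 15.
Hence the smallest such n_0 is 15.

n_0 = 15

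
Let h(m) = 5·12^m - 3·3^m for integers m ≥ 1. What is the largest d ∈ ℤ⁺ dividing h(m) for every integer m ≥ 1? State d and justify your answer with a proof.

Computing the first values: h(1) = 51 and h(2) = 693; gcd(51, 693) = 3, so d ≤ 3.
We prove 3 | 5·12^m - 3·3^m for all m ≥ 1 by induction on m.
Base step (m = 1): h(1) = 51 = 3·(17), so 3 | h(1).
Inductive step: suppose the statement holds for some p ≥ 1, i.e. 3 | h(p). Then
h(p+1) − 12·h(p) = (5·12^(p+1) - 3·3^(p+1)) − 12·(5·12^p - 3·3^p) = (-3)·3^p·(3 − 12) = (27)·3^p. Since 3 | h(p) by the inductive hypothesis, 3 | 12·h(p); and 3 | 27 since 27 = 3·9. Therefore 3 | h(p+1).
Hence, by induction on m, the claim holds for every m ≥ 1.
Therefore the largest such d is 3.

d = 3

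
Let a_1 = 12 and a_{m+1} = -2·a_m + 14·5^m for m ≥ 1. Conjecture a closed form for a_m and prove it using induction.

a_m = -(-2)^m + 2·5^m

Computing the first terms: a_1 = 12, a_2 = 46, a_3 = 258. This suggests a_m = -(-2)^m + 2·5^m.
When m = 1: the formula gives 12 = 12 = a_1.
For the inductive step, assume it holds for an arbitrary i ≥ 1, so a_i = -(-2)^i + 2·5^i.
Then a_{i+1} = -2·a_i + 14·5^i = -2·(-(-2)^i + 2·5^i) + 14·5^i = -(-2)^(i + 1) + 2·5^(i + 1),
which is the claimed formula at m = i+1.
By induction, the statement is established for all m ≥ 1.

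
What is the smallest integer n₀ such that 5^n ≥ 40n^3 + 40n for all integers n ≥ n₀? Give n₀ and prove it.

At n = 5: 3125 < 5200, so the inequality fails and n₀ ≥ 6. We prove 5^n ≥ 40n^3 + 40n for all n ≥ 6.
When n = 6: 5^n = 15625 and 40n^3 + 40n = 8880, so 15625 ≥ 8880.
Inductive step: assume the claim holds for n = j, so 5^j ≥ 40j^3 + 40j.
Then 5^(j + 1) = 5·(5^j) ≥ 5·(40j^3 + 40j).
Also, for j ≥ 6 we have 5·(40j^3 + 40j) ≥ 40(j+1)^3 + 40(j+1), since 5·(40j^3 + 40j) − (40(j+1)^3 + 40(j+1)) = 160j^3 - 120j^2 + 40j - 80, which is nonnegative for all j ≥ 6.
Combining, 5^(j + 1) ≥ 40(j+1)^3 + 40(j+1).
By induction, the statement is established for all n ≥ 6.
Hence the smallest such n₀ is 6.

n₀ = 6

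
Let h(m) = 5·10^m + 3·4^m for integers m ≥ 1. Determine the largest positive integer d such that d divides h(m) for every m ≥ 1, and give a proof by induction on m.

Computing the first values: h(1) = 62 and h(2) = 548; gcd(62, 548) = 2, so d ≤ 2.
We prove 2 | 5·10^m + 3·4^m for all m ≥ 1 by induction on m.
Base case (m = 1): h(1) = 62 = 2·(31), so 2 | h(1).
Inductive step: suppose the statement holds for some r ≥ 1, i.e. 2 | h(r). Then
h(r+1) − 10·h(r) = (5·10^(r+1) + 3·4^(r+1)) − 10·(5·10^r + 3·4^r) = (3)·4^r·(4 − 10) = (-18)·4^r. Since 2 | h(r) by the inductive hypothesis, 2 | 10·h(r); and 2 | -18 since -18 = 2·-9. Therefore 2 | h(r+1).
By the principle of mathematical induction, the result holds for all m ≥ 1.
Therefore the largest such d is 2.

d = 2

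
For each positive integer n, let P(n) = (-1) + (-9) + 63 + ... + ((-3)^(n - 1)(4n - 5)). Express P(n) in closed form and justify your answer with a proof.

We claim P(n) = (-3)^n(-n + 1) - 1 for all n ≥ 1.
When n = 1: P(1) = -1, and the closed form gives -1. They agree.
Inductive step: assume the claim holds for n = i, so P(i) = (-3)^i(-i + 1) - 1.
Then P(i+1) = P(i) + ((-3)^i(4i - 1)) = ((-3)^i(-i + 1) - 1) + ((-3)^i(4i - 1)).
Simplifying, P(i+1) = 3(-3)^i·i - 1 = (-3)^(i+1)(-(i+1) + 1) - 1,
which is the closed form with n = i+1.
This completes the induction.

P(n) = (-3)^n(-n + 1) - 1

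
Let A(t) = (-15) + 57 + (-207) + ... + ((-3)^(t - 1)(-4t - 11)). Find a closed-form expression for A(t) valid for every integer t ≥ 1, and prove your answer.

We claim A(t) = (-3)^t(t + 3) - 3 for all t ≥ 1.
Base case (t = 1): A(1) = -15, and the closed form gives -15. They agree.
Inductive step: assume the claim holds for t = m, so A(m) = (-3)^m(m + 3) - 3.
Then A(m+1) = A(m) + ((-3)^m(-4m - 15)) = ((-3)^m(m + 3) - 3) + ((-3)^m(-4m - 15)).
Simplifying, A(m+1) = -3(-3)^m·m - 12(-3)^m - 3 = (-3)^(m+1)((m+1) + 3) - 3,
which is the closed form with t = m+1.
By induction, the statement is established for all t ≥ 1.

A(t) = (-3)^t(t + 3) - 3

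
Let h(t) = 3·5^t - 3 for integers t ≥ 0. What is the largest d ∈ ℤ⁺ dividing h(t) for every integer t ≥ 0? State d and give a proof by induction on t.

d = 12

Computing the first values: h(0) = 0 and h(1) = 12; gcd(0, 12) = 12, so d ≤ 12.
We prove 12 | 3·5^t - 3 for all t ≥ 0 by induction on t.
When t = 0: h(0) = 0 = 12·(0), so 12 | h(0).
Inductive step: suppose the statement holds for some m ≥ 0, i.e. 12 | h(m). Then
h(m+1) = 3·5^(m+1) - 3 = 5·(3·5^m - 3) + 12 = 5·h(m) + 12. The first term is divisible by 12 by the inductive hypothesis, and 12 is divisible by 12. Hence 12 | h(m+1).
This completes the induction.
Therefore the largest such d is 12.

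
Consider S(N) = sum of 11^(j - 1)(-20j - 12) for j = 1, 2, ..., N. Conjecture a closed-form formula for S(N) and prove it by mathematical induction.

S(N) = -11^N(2N + 1) + 1

We claim S(N) = -11^N(2N + 1) + 1 for all N ≥ 1.
Base step (N = 1): S(1) = -32, and the closed form gives -32. They agree.
Inductive step: suppose the statement holds for some j ≥ 1, so S(j) = -11^j(2j + 1) + 1.
Then S(j+1) = S(j) + (11^j(-20j - 32)) = (-11^j(2j + 1) + 1) + (11^j(-20j - 32)).
Simplifying, S(j+1) = -22·11^j·j - 33·11^j + 1 = -11^(j+1)(2(j+1) + 1) + 1,
which is the closed form with N = j+1.
This completes the induction.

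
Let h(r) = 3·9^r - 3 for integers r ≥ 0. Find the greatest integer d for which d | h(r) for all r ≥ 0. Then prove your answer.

Computing the first values: h(0) = 0 and h(1) = 24; gcd(0, 24) = 24, so d ≤ 24.
We prove 24 | 3·9^r - 3 for all r ≥ 0 by induction on r.
When r = 0: h(0) = 0 = 24·(0), so 24 | h(0).
Suppose the result is true for r = k, i.e. 24 | h(k). Then
h(k+1) = 3·9^(k+1) - 3 = 9·(3·9^k - 3) + 24 = 9·h(k) + 24. The first term is divisible by 24 by the inductive hypothesis, and 24 is divisible by 24. Hence 24 | h(k+1).
Hence, by induction on r, the claim holds for every r ≥ 0.
Therefore the largest such d is 24.

d = 24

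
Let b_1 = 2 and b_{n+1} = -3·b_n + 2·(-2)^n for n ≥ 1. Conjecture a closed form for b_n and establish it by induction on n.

b_n = -(-2)^(n + 1) - 2(-3)^n

Computing the first terms: b_1 = 2, b_2 = -10, b_3 = 38. This suggests b_n = -(-2)^(n + 1) - 2(-3)^n.
For the base case n = 1: the formula gives 2 = 2 = b_1.
For the inductive step, assume it holds for an arbitrary k ≥ 1, so b_k = -(-2)^(k + 1) - 2(-3)^k.
Then b_{k+1} = -3·b_k + 2·(-2)^k = -3·(-(-2)^(k + 1) - 2(-3)^k) + 2·(-2)^k = -(-2)^(k + 2) - 2(-3)^(k + 1) = -(-2)^((k+1) + 1) - 2(-3)^(k+1),
which is the claimed formula at n = k+1.
By the principle of mathematical induction, the result holds for all n ≥ 1.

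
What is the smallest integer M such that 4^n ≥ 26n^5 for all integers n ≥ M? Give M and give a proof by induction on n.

At n = 10: 1048576 < 2600000, so the inequality fails and M ≥ 11. We prove 4^n ≥ 26n^5 for all n ≥ 11.
When n = 11: 4^n = 4194304 and 26n^5 = 4187326, so 4194304 ≥ 4187326.
For the inductive step, assume it holds for an arbitrary r ≥ 11, so 4^r ≥ 26r^5.
Then 4^(r + 1) = 4·(4^r) ≥ 4·(26r^5).
Also, for r ≥ 11 we have 4·(26r^5) ≥ 26(r+1)^5, since 4 ≥ (1 + 1/r)^5 for all r ≥ 11.
Combining, 4^(r + 1) ≥ 26(r+1)^5.
Hence, by induction on n, the claim holds for every n ≥ 11.
Hence the smallest such M is 11.

M = 11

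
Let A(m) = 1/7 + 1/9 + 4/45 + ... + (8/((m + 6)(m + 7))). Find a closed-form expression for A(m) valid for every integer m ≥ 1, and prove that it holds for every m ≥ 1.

A(m) = 8m/(7(m + 7))

We claim A(m) = 8m/(7(m + 7)) for all m ≥ 1.
For the base case m = 1: A(1) = 1/7, and the closed form gives 1/7. They agree.
For the inductive step, assume it holds for an arbitrary j ≥ 1, so A(j) = 8j/(7(j + 7)).
Then A(j+1) = A(j) + (8/((j + 7)(j + 8))) = (8j/(7(j + 7))) + (8/((j + 7)(j + 8))).
Simplifying, A(j+1) = 8(j + 1)/(7(j + 8)) = 8(j+1)/(7((j+1) + 7)),
which is the closed form with m = j+1.
This completes the induction.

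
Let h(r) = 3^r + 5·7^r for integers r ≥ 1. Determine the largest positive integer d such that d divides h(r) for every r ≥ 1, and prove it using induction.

Computing the first values: h(1) = 38 and h(2) = 254; gcd(38, 254) = 2, so d ≤ 2.
We prove 2 | 3^r + 5·7^r for all r ≥ 1 by induction on r.
For the base case r = 1: h(1) = 38 = 2·(19), so 2 | h(1).
For the inductive step, assume it holds for an arbitrary i ≥ 1, i.e. 2 | h(i). Then
h(i+1) − 7·h(i) = (3^(i+1) + 5·7^(i+1)) − 7·(3^i + 5·7^i) = (1)·3^i·(3 − 7) = (-4)·3^i. Since 2 | h(i) by the inductive hypothesis, 2 | 7·h(i); and 2 | -4 since -4 = 2·-2. Therefore 2 | h(i+1).
By the principle of mathematical induction, the result holds for all r ≥ 1.
Therefore the largest such d is 2.

d = 2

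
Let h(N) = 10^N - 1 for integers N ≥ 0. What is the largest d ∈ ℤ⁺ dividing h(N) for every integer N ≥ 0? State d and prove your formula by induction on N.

Computing the first values: h(0) = 0 and h(1) = 9; gcd(0, 9) = 9, so d ≤ 9.
We prove 9 | 10^N - 1 for all N ≥ 0 by induction on N.
When N = 0: h(0) = 0 = 9·(0), so 9 | h(0).
Inductive step: assume the claim holds for N = r, i.e. 9 | h(r). Then
h(r+1) = 10^(r+1) - 1 = 10·(10^r - 1) + 9 = 10·h(r) + 9. The first term is divisible by 9 by the inductive hypothesis, and 9 is divisible by 9. Hence 9 | h(r+1).
By induction, the statement is established for all N ≥ 0.
Therefore the largest such d is 9.

d = 9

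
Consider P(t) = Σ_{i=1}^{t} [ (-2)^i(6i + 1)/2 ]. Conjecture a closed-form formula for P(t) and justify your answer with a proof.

P(t) = (-2)^t(2t + 1) - 1

We claim P(t) = (-2)^t(2t + 1) - 1 for all t ≥ 1.
For the base case t = 1: P(1) = -7, and the closed form gives -7. They agree.
Suppose the result is true for t = i, so P(i) = (-2)^i(2i + 1) - 1.
Then P(i+1) = P(i) + ((-2)^i(-6i - 7)) = ((-2)^i(2i + 1) - 1) + ((-2)^i(-6i - 7)).
Simplifying, P(i+1) = -4(-2)^i·i - 6(-2)^i - 1 = (-2)^(i+1)(2(i+1) + 1) - 1,
which is the closed form with t = i+1.
By induction, the statement is established for all t ≥ 1.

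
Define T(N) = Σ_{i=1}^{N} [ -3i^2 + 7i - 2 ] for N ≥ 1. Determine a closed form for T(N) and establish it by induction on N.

T(N) = -N(N^2 - 2N - 1)

We claim T(N) = -N(N^2 - 2N - 1) for all N ≥ 1.
Base case (N = 1): T(1) = 2, and the closed form gives 2. They agree.
Inductive step: suppose the statement holds for some i ≥ 1, so T(i) = i(-i^2 + 2i + 1).
Then T(i+1) = T(i) + (-3i^2 + i + 2) = (i(-i^2 + 2i + 1)) + (-3i^2 + i + 2).
Simplifying, T(i+1) = -(i + 1)(i^2 - 2) = -(i+1)((i+1)^2 - 2(i+1) - 1),
which is the closed form with N = i+1.
Hence, by induction on N, the claim holds for every N ≥ 1.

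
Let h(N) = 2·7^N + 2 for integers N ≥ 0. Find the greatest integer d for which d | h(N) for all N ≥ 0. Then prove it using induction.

Computing the first values: h(0) = 4 and h(1) = 16; gcd(4, 16) = 4, so d ≤ 4.
We prove 4 | 2·7^N + 2 for all N ≥ 0 by induction on N.
Base case (N = 0): h(0) = 4 = 4·(1), so 4 | h(0).
Inductive step: suppose the statement holds for some i ≥ 0, i.e. 4 | h(i). Then
h(i+1) = 2·7^(i+1) + 2 = 7·(2·7^i + 2) - 12 = 7·h(i) - 12. The first term is divisible by 4 by the inductive hypothesis, and -12 is divisible by 4. Hence 4 | h(i+1).
By induction, the statement is established for all N ≥ 0.
Therefore the largest such d is 4.

d = 4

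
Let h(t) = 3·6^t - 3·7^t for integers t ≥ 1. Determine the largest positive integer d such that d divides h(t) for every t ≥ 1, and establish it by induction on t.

d = 3

Computing the first values: h(1) = -3 and h(2) = -39; gcd(-3, -39) = 3, so d ≤ 3.
We prove 3 | 3·6^t - 3·7^t for all t ≥ 1 by induction on t.
When t = 1: h(1) = -3 = 3·(-1), so 3 | h(1).
Inductive step: suppose the statement holds for some k ≥ 1, i.e. 3 | h(k). Then
h(k+1) − 7·h(k) = (3·6^(k+1) - 3·7^(k+1)) − 7·(3·6^k - 3·7^k) = (3)·6^k·(6 − 7) = (-3)·6^k. Since 3 | h(k) by the inductive hypothesis, 3 | 7·h(k); and 3 | -3 since -3 = 3·-1. Therefore 3 | h(k+1).
This completes the induction.
Therefore the largest such d is 3.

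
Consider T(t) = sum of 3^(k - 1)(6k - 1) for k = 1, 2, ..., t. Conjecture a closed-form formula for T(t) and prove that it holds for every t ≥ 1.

We claim T(t) = 3^t(3t - 2) + 2 for all t ≥ 1.
Base case (t = 1): T(1) = 5, and the closed form gives 5. They agree.
For the inductive step, assume it holds for an arbitrary k ≥ 1, so T(k) = 3^k(3k - 2) + 2.
Then T(k+1) = T(k) + (3^k(6k + 5)) = (3^k(3k - 2) + 2) + (3^k(6k + 5)).
Simplifying, T(k+1) = 3^(k + 1) + 3^(k + 2)k + 2 = 3^(k+1)(3(k+1) - 2) + 2,
which is the closed form with t = k+1.
By induction, the statement is established for all t ≥ 1.

T(t) = 3^t(3t - 2) + 2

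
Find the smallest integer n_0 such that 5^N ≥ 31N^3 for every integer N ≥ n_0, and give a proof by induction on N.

At N = 5: 3125 < 3875, so the inequality fails and n_0 ≥ 6. We prove 5^N ≥ 31N^3 for all N ≥ 6.
Base step (N = 6): 5^N = 15625 and 31N^3 = 6696, so 15625 ≥ 6696.
Inductive step: assume the claim holds for N = k, so 5^k ≥ 31k^3.
Then 5^(k + 1) = 5·(5^k) ≥ 5·(31k^3).
Also, for k ≥ 6 we have 5·(31k^3) ≥ 31(k+1)^3, since 5 ≥ (1 + 1/k)^3 for all k ≥ 6.
Combining, 5^(k + 1) ≥ 31(k+1)^3.
This completes the induction.
Hence the smallest such n_0 is 6.

n_0 = 6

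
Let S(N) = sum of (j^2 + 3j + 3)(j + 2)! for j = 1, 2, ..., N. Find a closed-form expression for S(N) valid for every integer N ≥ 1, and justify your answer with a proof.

S(N) = (N + 1)(N + 3)! - 6

We claim S(N) = (N + 1)(N + 3)! - 6 for all N ≥ 1.
For the base case N = 1: S(1) = 42, and the closed form gives 42. They agree.
For the inductive step, assume it holds for an arbitrary j ≥ 1, so S(j) = (j + 1)(j + 3)! - 6.
Then S(j+1) = S(j) + ((j^2 + 5j + 7)(j + 3)!) = ((j + 1)(j + 3)! - 6) + ((j^2 + 5j + 7)(j + 3)!).
Simplifying, S(j+1) = ((j+1) + 1)((j+1) + 3)! - 6,
which is the closed form with N = j+1.
By the principle of mathematical induction, the result holds for all N ≥ 1.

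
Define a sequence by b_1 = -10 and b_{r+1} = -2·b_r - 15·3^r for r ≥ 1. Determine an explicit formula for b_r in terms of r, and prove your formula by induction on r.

Computing the first terms: b_1 = -10, b_2 = -25, b_3 = -85. This suggests b_r = -(-2)^(r - 1) - 3^(r + 1).
For the base case r = 1: the formula gives -10 = -10 = b_1.
For the inductive step, assume it holds for an arbitrary m ≥ 1, so b_m = -(-2)^(m - 1) - 3^(m + 1).
Then b_{m+1} = -2·b_m - 15·3^m = -2·(-(-2)^(m - 1) - 3^(m + 1)) - 15·3^m = -(-2)^m - 3^(m + 2) = -(-2)^((m+1) - 1) - 3^((m+1) + 1),
which is the claimed formula at r = m+1.
This completes the induction.

b_r = -(-2)^(r - 1) - 3^(r + 1)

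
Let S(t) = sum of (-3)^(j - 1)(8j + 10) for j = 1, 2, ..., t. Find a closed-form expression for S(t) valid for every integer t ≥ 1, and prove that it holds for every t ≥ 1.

We claim S(t) = -(-3)^t(2t + 3) + 3 for all t ≥ 1.
Base step (t = 1): S(1) = 18, and the closed form gives 18. They agree.
For the inductive step, assume it holds for an arbitrary j ≥ 1, so S(j) = -(-3)^j(2j + 3) + 3.
Then S(j+1) = S(j) + ((-3)^j(8j + 18)) = (-(-3)^j(2j + 3) + 3) + ((-3)^j(8j + 18)).
Simplifying, S(j+1) = 6(-3)^j·j + 15(-3)^j + 3 = -(-3)^(j+1)(2(j+1) + 3) + 3,
which is the closed form with t = j+1.
By the principle of mathematical induction, the result holds for all t ≥ 1.

S(t) = -(-3)^t(2t + 3) + 3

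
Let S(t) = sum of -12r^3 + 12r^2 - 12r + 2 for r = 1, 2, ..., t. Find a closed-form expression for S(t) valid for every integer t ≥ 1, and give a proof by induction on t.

S(t) = -t(3t + 2)(t^2 + 1)

We claim S(t) = -t(3t + 2)(t^2 + 1) for all t ≥ 1.
For the base case t = 1: S(1) = -10, and the closed form gives -10. They agree.
Inductive step: suppose the statement holds for some r ≥ 1, so S(r) = r(-3r^3 - 2r^2 - 3r - 2).
Then S(r+1) = S(r) + (-12r^3 - 24r^2 - 24r - 10) = (r(-3r^3 - 2r^2 - 3r - 2)) + (-12r^3 - 24r^2 - 24r - 10).
Simplifying, S(r+1) = -(r + 1)(3r + 5)(r^2 + 2r + 2) = -(r+1)(3(r+1) + 2)((r+1)^2 + 1),
which is the closed form with t = r+1.
By the principle of mathematical induction, the result holds for all t ≥ 1.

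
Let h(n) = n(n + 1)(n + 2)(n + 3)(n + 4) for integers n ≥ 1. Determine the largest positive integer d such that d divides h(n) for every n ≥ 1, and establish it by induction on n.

Computing the first values: h(1) = 120 and h(2) = 720; gcd(120, 720) = 120, so d ≤ 120.
We prove 120 | n(n + 1)(n + 2)(n + 3)(n + 4) for all n ≥ 1 by induction on n.
For the base case n = 1: h(1) = 120 = 120·(1), so 120 | h(1).
For the inductive step, assume it holds for an arbitrary j ≥ 1, i.e. 120 | h(j). Then
h(j+1) − h(j) = (j+1)·(j+2)·(j+3)·(j+4)·(j+5) − j·(j+1)·(j+2)·(j+3)·(j+4) = (j+1)·(j+2)·(j+3)·(j+4)·[(j+5) − j] = 5·(j+1)·(j+2)·(j+3)·(j+4). The product of 4 consecutive integers is divisible by (4)! = 24, so h(j+1) − h(j) is divisible by 5·24 = 120. By the inductive hypothesis 120 | h(j), hence 120 | h(j+1).
This completes the induction.
Therefore the largest such d is 120.

d = 120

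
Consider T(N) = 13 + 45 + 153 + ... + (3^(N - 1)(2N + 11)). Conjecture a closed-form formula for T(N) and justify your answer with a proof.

T(N) = 3^N(N + 5) - 5

We claim T(N) = 3^N(N + 5) - 5 for all N ≥ 1.
Base case (N = 1): T(1) = 13, and the closed form gives 13. They agree.
Inductive step: suppose the statement holds for some i ≥ 1, so T(i) = 3^i(i + 5) - 5.
Then T(i+1) = T(i) + (3^i(2i + 13)) = (3^i(i + 5) - 5) + (3^i(2i + 13)).
Simplifying, T(i+1) = 3·3^i·i + 18·3^i - 5 = 3^(i+1)((i+1) + 5) - 5,
which is the closed form with N = i+1.
By induction, the statement is established for all N ≥ 1.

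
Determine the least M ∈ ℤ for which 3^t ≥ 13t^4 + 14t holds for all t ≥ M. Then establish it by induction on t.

M = 12

At t = 11: 177147 < 190487, so the inequality fails and M ≥ 12. We prove 3^t ≥ 13t^4 + 14t for all t ≥ 12.
Base case (t = 12): 3^t = 531441 and 13t^4 + 14t = 269736, so 531441 ≥ 269736.
Suppose the result is true for t = i, so 3^i ≥ 13i^4 + 14i.
Then 3^(i + 1) = 3·(3^i) ≥ 3·(13i^4 + 14i).
Also, for i ≥ 12 we have 3·(13i^4 + 14i) ≥ 13(i+1)^4 + 14(i+1), since 3·(13i^4 + 14i) − (13(i+1)^4 + 14(i+1)) = 26i^4 - 52i^3 - 78i^2 - 24i - 27, which is nonnegative for all i ≥ 12.
Combining, 3^(i + 1) ≥ 13(i+1)^4 + 14(i+1).
Hence, by induction on t, the claim holds for every t ≥ 12.
Hence the smallest such M is 12.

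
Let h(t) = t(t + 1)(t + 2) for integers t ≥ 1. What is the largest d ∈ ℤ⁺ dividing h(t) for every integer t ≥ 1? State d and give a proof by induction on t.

d = 6

Computing the first values: h(1) = 6 and h(2) = 24; gcd(6, 24) = 6, so d ≤ 6.
We prove 6 | t(t + 1)(t + 2) for all t ≥ 1 by induction on t.
When t = 1: h(1) = 6 = 6·(1), so 6 | h(1).
Inductive step: assume the claim holds for t = j, i.e. 6 | h(j). Then
h(j+1) − h(j) = (j+1)·(j+2)·(j+3) − j·(j+1)·(j+2) = (j+1)·(j+2)·[(j+3) − j] = 3·(j+1)·(j+2). The product of 2 consecutive integers is divisible by (2)! = 2, so h(j+1) − h(j) is divisible by 3·2 = 6. By the inductive hypothesis 6 | h(j), hence 6 | h(j+1).
By induction, the statement is established for all t ≥ 1.
Therefore the largest such d is 6.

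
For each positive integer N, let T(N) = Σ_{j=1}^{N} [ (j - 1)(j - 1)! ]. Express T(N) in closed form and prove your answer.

We claim T(N) = N! - 1 for all N ≥ 1.
Base case (N = 1): T(1) = 0, and the closed form gives 0. They agree.
Suppose the result is true for N = j, so T(j) = j! - 1.
Then T(j+1) = T(j) + (j·j!) = (j! - 1) + (j·j!).
Simplifying, T(j+1) = (j+1)! - 1,
which is the closed form with N = j+1.
Hence, by induction on N, the claim holds for every N ≥ 1.

T(N) = N! - 1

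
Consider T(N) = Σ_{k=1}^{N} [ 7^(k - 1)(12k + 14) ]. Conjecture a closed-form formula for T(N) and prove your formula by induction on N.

T(N) = 2·7^N(N + 1) - 2

We claim T(N) = 2·7^N(N + 1) - 2 for all N ≥ 1.
For the base case N = 1: T(1) = 26, and the closed form gives 26. They agree.
For the inductive step, assume it holds for an arbitrary k ≥ 1, so T(k) = 2·7^k(k + 1) - 2.
Then T(k+1) = T(k) + (7^k(12k + 26)) = (2·7^k(k + 1) - 2) + (7^k(12k + 26)).
Simplifying, T(k+1) = 14·7^k·k + 28·7^k - 2 = 2·7^(k+1)((k+1) + 1) - 2,
which is the closed form with N = k+1.
By induction, the statement is established for all N ≥ 1.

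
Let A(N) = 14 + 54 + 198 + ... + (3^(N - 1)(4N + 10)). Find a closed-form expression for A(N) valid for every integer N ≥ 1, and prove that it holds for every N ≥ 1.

We claim A(N) = 2·3^N(N + 2) - 4 for all N ≥ 1.
Base step (N = 1): A(1) = 14, and the closed form gives 14. They agree.
Inductive step: assume the claim holds for N = r, so A(r) = 2·3^r(r + 2) - 4.
Then A(r+1) = A(r) + (3^r(4r + 14)) = (2·3^r(r + 2) - 4) + (3^r(4r + 14)).
Simplifying, A(r+1) = 6·3^r·r + 18·3^r - 4 = 2·3^(r+1)((r+1) + 2) - 4,
which is the closed form with N = r+1.
Hence, by induction on N, the claim holds for every N ≥ 1.

A(N) = 2·3^N(N + 2) - 4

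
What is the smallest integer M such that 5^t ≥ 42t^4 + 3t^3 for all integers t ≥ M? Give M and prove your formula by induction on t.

M = 8

At t = 7: 78125 < 101871, so the inequality fails and M ≥ 8. We prove 5^t ≥ 42t^4 + 3t^3 for all t ≥ 8.
Base case (t = 8): 5^t = 390625 and 42t^4 + 3t^3 = 173568, so 390625 ≥ 173568.
Inductive step: assume the claim holds for t = j, so 5^j ≥ 42j^4 + 3j^3.
Then 5^(j + 1) = 5·(5^j) ≥ 5·(42j^4 + 3j^3).
Also, for j ≥ 8 we have 5·(42j^4 + 3j^3) ≥ 42(j+1)^4 + 3(j+1)^3, since 5·(42j^4 + 3j^3) − (42(j+1)^4 + 3(j+1)^3) = 168j^4 - 156j^3 - 261j^2 - 177j - 45, which is nonnegative for all j ≥ 8.
Combining, 5^(j + 1) ≥ 42(j+1)^4 + 3(j+1)^3.
By induction, the statement is established for all t ≥ 8.
Hence the smallest such M is 8.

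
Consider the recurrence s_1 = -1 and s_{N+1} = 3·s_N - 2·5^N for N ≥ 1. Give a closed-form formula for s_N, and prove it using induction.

s_N = 4·3^(N - 1) - 5^N

Computing the first terms: s_1 = -1, s_2 = -13, s_3 = -89. This suggests s_N = 4·3^(N - 1) - 5^N.
For the base case N = 1: the formula gives -1 = -1 = s_1.
Suppose the result is true for N = m, so s_m = 4·3^(m - 1) - 5^m.
Then s_{m+1} = 3·s_m - 2·5^m = 3·(4·3^(m - 1) - 5^m) - 2·5^m = 4·3^m - 5^(m + 1) = 4·3^((m+1) - 1) - 5^(m+1),
which is the claimed formula at N = m+1.
By induction, the statement is established for all N ≥ 1.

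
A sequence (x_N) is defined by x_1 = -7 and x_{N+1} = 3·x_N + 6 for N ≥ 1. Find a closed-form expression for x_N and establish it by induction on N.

Computing the first terms: x_1 = -7, x_2 = -15, x_3 = -39. This suggests x_N = -4·3^(N - 1) - 3.
When N = 1: the formula gives -7 = -7 = x_1.
Suppose the result is true for N = k, so x_k = -4·3^(k - 1) - 3.
Then x_{k+1} = 3·x_k + 6 = 3·(-4·3^(k - 1) - 3) + 6 = -4·3^k - 3 = -4·3^((k+1) - 1) - 3,
which is the claimed formula at N = k+1.
By induction, the statement is established for all N ≥ 1.

x_N = -4·3^(N - 1) - 3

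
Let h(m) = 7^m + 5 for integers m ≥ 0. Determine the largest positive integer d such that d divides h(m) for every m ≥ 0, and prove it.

d = 6

Computing the first values: h(0) = 6 and h(1) = 12; gcd(6, 12) = 6, so d ≤ 6.
We prove 6 | 7^m + 5 for all m ≥ 0 by induction on m.
For the base case m = 0: h(0) = 6 = 6·(1), so 6 | h(0).
Inductive step: suppose the statement holds for some j ≥ 0, i.e. 6 | h(j). Then
h(j+1) = 7^(j+1) + 5 = 7·(7^j + 5) - 30 = 7·h(j) - 30. The first term is divisible by 6 by the inductive hypothesis, and -30 is divisible by 6. Hence 6 | h(j+1).
By the principle of mathematical induction, the result holds for all m ≥ 0.
Therefore the largest such d is 6.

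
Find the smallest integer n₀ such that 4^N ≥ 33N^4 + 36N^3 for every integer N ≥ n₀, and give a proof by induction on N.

n₀ = 9

At N = 8: 65536 < 153600, so the inequality fails and n₀ ≥ 9. We prove 4^N ≥ 33N^4 + 36N^3 for all N ≥ 9.
Base step (N = 9): 4^N = 262144 and 33N^4 + 36N^3 = 242757, so 262144 ≥ 242757.
For the inductive step, assume it holds for an arbitrary k ≥ 9, so 4^k ≥ 33k^4 + 36k^3.
Then 4^(k + 1) = 4·(4^k) ≥ 4·(33k^4 + 36k^3).
Also, for k ≥ 9 we have 4·(33k^4 + 36k^3) ≥ 33(k+1)^4 + 36(k+1)^3, since 4·(33k^4 + 36k^3) − (33(k+1)^4 + 36(k+1)^3) = 99k^4 - 24k^3 - 306k^2 - 240k - 69, which is nonnegative for all k ≥ 9.
Combining, 4^(k + 1) ≥ 33(k+1)^4 + 36(k+1)^3.
By the principle of mathematical induction, the result holds for all N ≥ 9.
Hence the smallest such n₀ is 9.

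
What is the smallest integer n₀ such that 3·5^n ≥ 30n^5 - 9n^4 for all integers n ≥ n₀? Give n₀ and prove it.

n₀ = 8

At n = 7: 234375 < 482601, so the inequality fails and n₀ ≥ 8. We prove 3·5^n ≥ 30n^5 - 9n^4 for all n ≥ 8.
When n = 8: 3·5^n = 1171875 and 30n^5 - 9n^4 = 946176, so 1171875 ≥ 946176.
Inductive step: suppose the statement holds for some j ≥ 8, so 3·5^j ≥ 30j^5 - 9j^4.
Then 3·5^(j + 1) = 5·(3·5^j) ≥ 5·(30j^5 - 9j^4).
Also, for j ≥ 8 we have 5·(30j^5 - 9j^4) ≥ 30(j+1)^5 - 9(j+1)^4, since 5·(30j^5 - 9j^4) − (30(j+1)^5 - 9(j+1)^4) = 120j^5 - 186j^4 - 264j^3 - 246j^2 - 114j - 21, which is nonnegative for all j ≥ 8.
Combining, 3·5^(j + 1) ≥ 30(j+1)^5 - 9(j+1)^4.
Hence, by induction on n, the claim holds for every n ≥ 8.
Hence the smallest such n₀ is 8.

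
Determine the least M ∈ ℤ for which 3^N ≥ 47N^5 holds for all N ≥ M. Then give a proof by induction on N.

At N = 16: 43046721 < 49283072, so the inequality fails and M ≥ 17. We prove 3^N ≥ 47N^5 for all N ≥ 17.
When N = 17: 3^N = 129140163 and 47N^5 = 66733279, so 129140163 ≥ 66733279.
For the inductive step, assume it holds for an arbitrary r ≥ 17, so 3^r ≥ 47r^5.
Then 3^(r + 1) = 3·(3^r) ≥ 3·(47r^5).
Also, for r ≥ 17 we have 3·(47r^5) ≥ 47(r+1)^5, since 3 ≥ (1 + 1/r)^5 for all r ≥ 17.
Combining, 3^(r + 1) ≥ 47(r+1)^5.
By the principle of mathematical induction, the result holds for all N ≥ 17.
Hence the smallest such M is 17.

M = 17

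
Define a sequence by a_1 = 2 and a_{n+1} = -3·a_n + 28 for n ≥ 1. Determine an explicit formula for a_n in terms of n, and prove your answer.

a_n = -5(-3)^(n - 1) + 7

Computing the first terms: a_1 = 2, a_2 = 22, a_3 = -38. This suggests a_n = -5(-3)^(n - 1) + 7.
When n = 1: the formula gives 2 = 2 = a_1.
Inductive step: suppose the statement holds for some p ≥ 1, so a_p = -5(-3)^(p - 1) + 7.
Then a_{p+1} = -3·a_p + 28 = -3·(-5(-3)^(p - 1) + 7) + 28 = -5(-3)^p + 7 = -5(-3)^((p+1) - 1) + 7,
which is the claimed formula at n = p+1.
This completes the induction.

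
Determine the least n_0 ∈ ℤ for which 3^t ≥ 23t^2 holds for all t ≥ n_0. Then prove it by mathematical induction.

At t = 6: 729 < 828, so the inequality fails and n_0 ≥ 7. We prove 3^t ≥ 23t^2 for all t ≥ 7.
For the base case t = 7: 3^t = 2187 and 23t^2 = 1127, so 2187 ≥ 1127.
Inductive step: assume the claim holds for t = p, so 3^p ≥ 23p^2.
Then 3^(p + 1) = 3·(3^p) ≥ 3·(23p^2).
Also, for p ≥ 7 we have 3·(23p^2) ≥ 23(p+1)^2, since 3 ≥ (1 + 1/p)^2 for all p ≥ 7.
Combining, 3^(p + 1) ≥ 23(p+1)^2.
By induction, the statement is established for all t ≥ 7.
Hence the smallest such n_0 is 7.

n_0 = 7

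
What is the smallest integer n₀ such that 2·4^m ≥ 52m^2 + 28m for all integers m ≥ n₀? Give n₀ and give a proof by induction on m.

At m = 4: 512 < 944, so the inequality fails and n₀ ≥ 5. We prove 2·4^m ≥ 52m^2 + 28m for all m ≥ 5.
Base step (m = 5): 2·4^m = 2048 and 52m^2 + 28m = 1440, so 2048 ≥ 1440.
Suppose the result is true for m = k, so 2·4^k ≥ 52k^2 + 28k.
Then 2·4^(k + 1) = 4·(2·4^k) ≥ 4·(52k^2 + 28k).
Also, for k ≥ 5 we have 4·(52k^2 + 28k) ≥ 52(k+1)^2 + 28(k+1), since 4·(52k^2 + 28k) − (52(k+1)^2 + 28(k+1)) = 156k^2 - 20k - 80, which is nonnegative for all k ≥ 5.
Combining, 2·4^(k + 1) ≥ 52(k+1)^2 + 28(k+1).
This completes the induction.
Hence the smallest such n₀ is 5.

n₀ = 5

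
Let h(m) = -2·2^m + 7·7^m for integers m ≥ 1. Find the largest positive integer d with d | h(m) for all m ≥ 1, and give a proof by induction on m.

Computing the first values: h(1) = 45 and h(2) = 335; gcd(45, 335) = 5, so d ≤ 5.
We prove 5 | -2·2^m + 7·7^m for all m ≥ 1 by induction on m.
Base step (m = 1): h(1) = 45 = 5·(9), so 5 | h(1).
For the inductive step, assume it holds for an arbitrary r ≥ 1, i.e. 5 | h(r). Then
h(r+1) − 7·h(r) = (-2·2^(r+1) + 7·7^(r+1)) − 7·(-2·2^r + 7·7^r) = (-2)·2^r·(2 − 7) = (10)·2^r. Since 5 | h(r) by the inductive hypothesis, 5 | 7·h(r); and 5 | 10 since 10 = 5·2. Therefore 5 | h(r+1).
By the principle of mathematical induction, the result holds for all m ≥ 1.
Therefore the largest such d is 5.

d = 5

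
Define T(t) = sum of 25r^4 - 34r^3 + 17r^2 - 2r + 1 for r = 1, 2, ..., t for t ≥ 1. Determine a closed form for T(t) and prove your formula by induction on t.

T(t) = t(5t^4 + 4t^3 - 3t^2 - t + 2)

We claim T(t) = t(5t^4 + 4t^3 - 3t^2 - t + 2) for all t ≥ 1.
Base step (t = 1): T(1) = 7, and the closed form gives 7. They agree.
Inductive step: assume the claim holds for t = r, so T(r) = r(5r^4 + 4r^3 - 3r^2 - r + 2).
Then T(r+1) = T(r) + (25r^4 + 66r^3 + 65r^2 + 30r + 7) = (r(5r^4 + 4r^3 - 3r^2 - r + 2)) + (25r^4 + 66r^3 + 65r^2 + 30r + 7).
Simplifying, T(r+1) = (r + 1)(5r^4 + 24r^3 + 39r^2 + 25r + 7) = (r+1)(5(r+1)^4 + 4(r+1)^3 - 3(r+1)^2 - (r+1) + 2),
which is the closed form with t = r+1.
This completes the induction.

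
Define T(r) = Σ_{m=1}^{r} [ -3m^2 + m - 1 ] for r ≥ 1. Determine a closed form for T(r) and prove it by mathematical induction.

We claim T(r) = -r(r^2 + r + 1) for all r ≥ 1.
Base step (r = 1): T(1) = -3, and the closed form gives -3. They agree.
Inductive step: suppose the statement holds for some m ≥ 1, so T(m) = m(-m^2 - m - 1).
Then T(m+1) = T(m) + (m - 3(m + 1)^2) = (m(-m^2 - m - 1)) + (m - 3(m + 1)^2).
Simplifying, T(m+1) = -(m + 1)(m^2 + 3m + 3) = -(m+1)((m+1)^2 + (m+1) + 1),
which is the closed form with r = m+1.
Hence, by induction on r, the claim holds for every r ≥ 1.

T(r) = -r(r^2 + r + 1)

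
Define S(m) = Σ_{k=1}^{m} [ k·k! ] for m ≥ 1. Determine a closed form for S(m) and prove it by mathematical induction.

We claim S(m) = (m + 1)! - 1 for all m ≥ 1.
Base step (m = 1): S(1) = 1, and the closed form gives 1. They agree.
Inductive step: suppose the statement holds for some k ≥ 1, so S(k) = (k + 1)! - 1.
Then S(k+1) = S(k) + ((k + 1)(k + 1)!) = ((k + 1)! - 1) + ((k + 1)(k + 1)!).
Simplifying, S(k+1) = ((k+1) + 1)! - 1,
which is the closed form with m = k+1.
By induction, the statement is established for all m ≥ 1.

S(m) = (m + 1)! - 1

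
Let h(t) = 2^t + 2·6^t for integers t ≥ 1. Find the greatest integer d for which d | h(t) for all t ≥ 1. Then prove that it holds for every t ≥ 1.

Computing the first values: h(1) = 14 and h(2) = 76; gcd(14, 76) = 2, so d ≤ 2.
We prove 2 | 2^t + 2·6^t for all t ≥ 1 by induction on t.
When t = 1: h(1) = 14 = 2·(7), so 2 | h(1).
For the inductive step, assume it holds for an arbitrary j ≥ 1, i.e. 2 | h(j). Then
h(j+1) − 6·h(j) = (2^(j+1) + 2·6^(j+1)) − 6·(2^j + 2·6^j) = (1)·2^j·(2 − 6) = (-4)·2^j. Since 2 | h(j) by the inductive hypothesis, 2 | 6·h(j); and 2 | -4 since -4 = 2·-2. Therefore 2 | h(j+1).
Hence, by induction on t, the claim holds for every t ≥ 1.
Therefore the largest such d is 2.

d = 2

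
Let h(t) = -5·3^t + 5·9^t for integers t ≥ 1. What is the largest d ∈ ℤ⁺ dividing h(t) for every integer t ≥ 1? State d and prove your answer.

Computing the first values: h(1) = 30 and h(2) = 360; gcd(30, 360) = 30, so d ≤ 30.
We prove 30 | -5·3^t + 5·9^t for all t ≥ 1 by induction on t.
Base case (t = 1): h(1) = 30 = 30·(1), so 30 | h(1).
Suppose the result is true for t = m, i.e. 30 | h(m). Then
h(m+1) − 9·h(m) = (-5·3^(m+1) + 5·9^(m+1)) − 9·(-5·3^m + 5·9^m) = (-5)·3^m·(3 − 9) = (30)·3^m. Since 30 | h(m) by the inductive hypothesis, 30 | 9·h(m); and 30 | 30 since 30 = 30·1. Therefore 30 | h(m+1).
By induction, the statement is established for all t ≥ 1.
Therefore the largest such d is 30.

d = 30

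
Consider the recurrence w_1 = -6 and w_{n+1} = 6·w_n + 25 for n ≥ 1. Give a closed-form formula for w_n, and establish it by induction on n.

w_n = -6^(n - 1) - 5

Computing the first terms: w_1 = -6, w_2 = -11, w_3 = -41. This suggests w_n = -6^(n - 1) - 5.
When n = 1: the formula gives -6 = -6 = w_1.
For the inductive step, assume it holds for an arbitrary p ≥ 1, so w_p = -6^(p - 1) - 5.
Then w_{p+1} = 6·w_p + 25 = 6·(-6^(p - 1) - 5) + 25 = -6^p - 5 = -6^((p+1) - 1) - 5,
which is the claimed formula at n = p+1.
By the principle of mathematical induction, the result holds for all n ≥ 1.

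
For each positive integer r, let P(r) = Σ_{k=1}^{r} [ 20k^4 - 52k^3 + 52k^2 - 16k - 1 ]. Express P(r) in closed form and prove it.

We claim P(r) = r(4r^4 - 3r^3 - 2r^2 + 5r - 1) for all r ≥ 1.
For the base case r = 1: P(1) = 3, and the closed form gives 3. They agree.
Inductive step: assume the claim holds for r = k, so P(k) = k(4k^4 - 3k^3 - 2k^2 + 5k - 1).
Then P(k+1) = P(k) + (20k^4 + 28k^3 + 16k^2 + 12k + 3) = (k(4k^4 - 3k^3 - 2k^2 + 5k - 1)) + (20k^4 + 28k^3 + 16k^2 + 12k + 3).
Simplifying, P(k+1) = (k + 1)(4k^4 + 13k^3 + 13k^2 + 8k + 3) = (k+1)(4(k+1)^4 - 3(k+1)^3 - 2(k+1)^2 + 5(k+1) - 1),
which is the closed form with r = k+1.
By induction, the statement is established for all r ≥ 1.

P(r) = r(4r^4 - 3r^3 - 2r^2 + 5r - 1)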